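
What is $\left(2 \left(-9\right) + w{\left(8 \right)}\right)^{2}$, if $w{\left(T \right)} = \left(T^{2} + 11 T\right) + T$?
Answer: $20164$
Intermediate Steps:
$w{\left(T \right)} = T^{2} + 12 T$
$\left(2 \left(-9\right) + w{\left(8 \right)}\right)^{2} = \left(2 \left(-9\right) + 8 \left(12 + 8\right)\right)^{2} = \left(-18 + 8 \cdot 20\right)^{2} = \left(-18 + 160\right)^{2} = 142^{2} = 20164$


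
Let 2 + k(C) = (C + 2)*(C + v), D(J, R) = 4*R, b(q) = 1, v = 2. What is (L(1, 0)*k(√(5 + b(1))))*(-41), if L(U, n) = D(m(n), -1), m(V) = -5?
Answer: 1312 + 656*√6 ≈ 2918.9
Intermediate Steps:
L(U, n) = -4 (L(U, n) = 4*(-1) = -4)
k(C) = -2 + (2 + C)² (k(C) = -2 + (C + 2)*(C + 2) = -2 + (2 + C)*(2 + C) = -2 + (2 + C)²)
(L(1, 0)*k(√(5 + b(1))))*(-41) = -4*(2 + (√(5 + 1))² + 4*√(5 + 1))*(-41) = -4*(2 + (√6)² + 4*√6)*(-41) = -4*(2 + 6 + 4*√6)*(-41) = -4*(8 + 4*√6)*(-41) = (-32 - 16*√6)*(-41) = 1312 + 656*√6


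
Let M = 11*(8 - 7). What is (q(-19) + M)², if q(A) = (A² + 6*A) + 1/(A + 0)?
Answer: 24019801/361 ≈ 66537.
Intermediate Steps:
q(A) = 1/A + A² + 6*A (q(A) = (A² + 6*A) + 1/A = 1/A + A² + 6*A)
M = 11 (M = 11*1 = 11)
(q(-19) + M)² = ((1 + (-19)²*(6 - 19))/(-19) + 11)² = (-(1 + 361*(-13))/19 + 11)² = (-(1 - 4693)/19 + 11)² = (-1/19*(-4692) + 11)² = (4692/19 + 11)² = (4901/19)² = 24019801/361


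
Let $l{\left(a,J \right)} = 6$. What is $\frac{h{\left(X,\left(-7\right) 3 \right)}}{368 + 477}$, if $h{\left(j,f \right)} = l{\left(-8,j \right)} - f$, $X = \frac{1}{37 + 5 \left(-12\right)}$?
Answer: $\frac{27}{845} \approx 0.031953$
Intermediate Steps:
$X = - \frac{1}{23}$ ($X = \frac{1}{37 - 60} = \frac{1}{-23} = - \frac{1}{23} \approx -0.043478$)
$h{\left(j,f \right)} = 6 - f$
$\frac{h{\left(X,\left(-7\right) 3 \right)}}{368 + 477} = \frac{6 - \left(-7\right) 3}{368 + 477} = \frac{6 - -21}{845} = \frac{6 + 21}{845} = \frac{1}{845} \cdot 27 = \frac{27}{845}$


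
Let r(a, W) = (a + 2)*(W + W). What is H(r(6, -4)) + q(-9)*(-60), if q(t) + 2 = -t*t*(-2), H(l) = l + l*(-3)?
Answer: -9472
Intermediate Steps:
r(a, W) = 2*W*(2 + a) (r(a, W) = (2 + a)*(2*W) = 2*W*(2 + a))
H(l) = -2*l (H(l) = l - 3*l = -2*l)
q(t) = -2 + 2*t**2 (q(t) = -2 - t*t*(-2) = -2 - t**2*(-2) = -2 - (-2)*t**2 = -2 + 2*t**2)
H(r(6, -4)) + q(-9)*(-60) = -4*(-4)*(2 + 6) + (-2 + 2*(-9)**2)*(-60) = -4*(-4)*8 + (-2 + 2*81)*(-60) = -2*(-64) + (-2 + 162)*(-60) = 128 + 160*(-60) = 128 - 9600 = -9472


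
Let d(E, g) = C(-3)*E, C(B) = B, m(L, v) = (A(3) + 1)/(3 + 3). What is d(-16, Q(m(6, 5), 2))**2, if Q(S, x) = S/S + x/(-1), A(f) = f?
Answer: 2304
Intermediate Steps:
m(L, v) = 2/3 (m(L, v) = (3 + 1)/(3 + 3) = 4/6 = 4*(1/6) = 2/3)
Q(S, x) = 1 - x (Q(S, x) = 1 + x*(-1) = 1 - x)
d(E, g) = -3*E
d(-16, Q(m(6, 5), 2))**2 = (-3*(-16))**2 = 48**2 = 2304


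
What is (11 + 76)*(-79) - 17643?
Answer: -24516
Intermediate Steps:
(11 + 76)*(-79) - 17643 = 87*(-79) - 17643 = -6873 - 17643 = -24516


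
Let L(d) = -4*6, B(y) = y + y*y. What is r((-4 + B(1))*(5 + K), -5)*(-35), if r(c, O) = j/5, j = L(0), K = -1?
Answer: 168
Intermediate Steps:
B(y) = y + y²
L(d) = -24
j = -24
r(c, O) = -24/5
r((-4 + B(1))*(5 + K), -5)*(-35) = -24/5*(-35) = 168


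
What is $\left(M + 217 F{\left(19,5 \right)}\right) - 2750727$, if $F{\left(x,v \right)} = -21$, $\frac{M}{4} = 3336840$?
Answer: $10592076$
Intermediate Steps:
$M = 13347360$ ($M = 4 \cdot 3336840 = 13347360$)
$\left(M + 217 F{\left(19,5 \right)}\right) - 2750727 = \left(13347360 + 217 \left(-21\right)\right) - 2750727 = \left(13347360 - 4557\right) - 2750727 = 13342803 - 2750727 = 10592076$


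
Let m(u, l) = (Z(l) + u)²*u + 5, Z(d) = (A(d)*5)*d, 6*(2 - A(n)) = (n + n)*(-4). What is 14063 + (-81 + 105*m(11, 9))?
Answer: 474582062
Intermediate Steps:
A(n) = 2 + 4*n/3 (A(n) = 2 - (n + n)*(-4)/6 = 2 - 2*n*(-4)/6 = 2 - (-4)*n/3 = 2 + 4*n/3)
Z(d) = d*(10 + 20*d/3) (Z(d) = ((2 + 4*d/3)*5)*d = (10 + 20*d/3)*d = d*(10 + 20*d/3))
m(u, l) = 5 + u*(u + 10*l*(3 + 2*l)/3)² (m(u, l) = (10*l*(3 + 2*l)/3 + u)²*u + 5 = (u + 10*l*(3 + 2*l)/3)²*u + 5 = u*(u + 10*l*(3 + 2*l)/3)² + 5 = 5 + u*(u + 10*l*(3 + 2*l)/3)²)
14063 + (-81 + 105*m(11, 9)) = 14063 + (-81 + 105*(5 + (⅑)*11*(3*11 + 10*9*(3 + 2*9))²)) = 14063 + (-81 + 105*(5 + (⅑)*11*(33 + 10*9*(3 + 18))²)) = 14063 + (-81 + 105*(5 + (⅑)*11*(33 + 10*9*21)²)) = 14063 + (-81 + 105*(5 + (⅑)*11*(33 + 1890)²)) = 14063 + (-81 + 105*(5 + (⅑)*11*1923²)) = 14063 + (-81 + 105*(5 + (⅑)*11*3697929)) = 14063 + (-81 + 105*(5 + 4519691)) = 14063 + (-81 + 105*4519696) = 14063 + (-81 + 474568080) = 14063 + 474567999 = 474582062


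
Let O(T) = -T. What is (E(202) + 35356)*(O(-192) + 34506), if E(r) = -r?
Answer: 1219773492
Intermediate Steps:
(E(202) + 35356)*(O(-192) + 34506) = (-1*202 + 35356)*(-1*(-192) + 34506) = (-202 + 35356)*(192 + 34506) = 35154*34698 = 1219773492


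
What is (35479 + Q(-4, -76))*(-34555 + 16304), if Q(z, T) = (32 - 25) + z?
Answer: -647581982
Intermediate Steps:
Q(z, T) = 7 + z
(35479 + Q(-4, -76))*(-34555 + 16304) = (35479 + (7 - 4))*(-34555 + 16304) = (35479 + 3)*(-18251) = 35482*(-18251) = -647581982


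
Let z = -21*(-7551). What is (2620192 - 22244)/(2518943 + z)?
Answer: 1298974/1338757 ≈ 0.97028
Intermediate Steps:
z = 158571
(2620192 - 22244)/(2518943 + z) = (2620192 - 22244)/(2518943 + 158571) = 2597948/2677514 = 2597948*(1/2677514) = 1298974/1338757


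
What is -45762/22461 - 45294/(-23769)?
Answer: -7818716/59319501 ≈ -0.13181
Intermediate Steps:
-45762/22461 - 45294/(-23769) = -45762*1/22461 - 45294*(-1/23769) = -15254/7487 + 15098/7923 = -7818716/59319501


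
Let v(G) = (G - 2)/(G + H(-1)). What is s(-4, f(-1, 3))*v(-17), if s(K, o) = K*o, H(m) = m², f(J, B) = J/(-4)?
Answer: -19/16 ≈ -1.1875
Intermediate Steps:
f(J, B) = -J/4 (f(J, B) = J*(-¼) = -J/4)
v(G) = (-2 + G)/(1 + G) (v(G) = (G - 2)/(G + (-1)²) = (-2 + G)/(G + 1) = (-2 + G)/(1 + G))
s(-4, f(-1, 3))*v(-17) = (-(-1)*(-1))*((-2 - 17)/(1 - 17)) = (-4*¼)*(-19/(-16)) = -(-1)*(-19)/16 = -1*19/16 = -19/16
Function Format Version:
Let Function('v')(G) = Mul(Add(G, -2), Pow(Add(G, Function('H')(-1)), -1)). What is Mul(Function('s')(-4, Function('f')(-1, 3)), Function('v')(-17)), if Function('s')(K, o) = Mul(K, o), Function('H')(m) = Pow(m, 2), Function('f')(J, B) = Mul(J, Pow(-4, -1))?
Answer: Rational(-19, 16) ≈ -1.1875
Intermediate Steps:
Function('f')(J, B) = Mul(Rational(-1, 4), J) (Function('f')(J, B) = Mul(J, Rational(-1, 4)) = Mul(Rational(-1, 4), J))
Function('v')(G) = Mul(Pow(Add(1, G), -1), Add(-2, G)) (Function('v')(G) = Mul(Add(G, -2), Pow(Add(G, Pow(-1, 2)), -1)) = Mul(Add(-2, G), Pow(Add(G, 1), -1)) = Mul(Add(-2, G), Pow(Add(1, G), -1)) = Mul(Pow(Add(1, G), -1), Add(-2, G)))
Mul(Function('s')(-4, Function('f')(-1, 3)), Function('v')(-17)) = Mul(Mul(-4, Mul(Rational(-1, 4), -1)), Mul(Pow(Add(1, -17), -1), Add(-2, -17))) = Mul(Mul(-4, Rational(1, 4)), Mul(Pow(-16, -1), -19)) = Mul(-1, Mul(Rational(-1, 16), -19)) = Mul(-1, Rational(19, 16)) = Rational(-19, 16)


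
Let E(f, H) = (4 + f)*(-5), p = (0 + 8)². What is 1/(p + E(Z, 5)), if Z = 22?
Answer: -1/66 ≈ -0.015152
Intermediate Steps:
p = 64 (p = 8² = 64)
E(f, H) = -20 - 5*f
1/(p + E(Z, 5)) = 1/(64 + (-20 - 5*22)) = 1/(64 + (-20 - 110)) = 1/(64 - 130) = 1/(-66) = -1/66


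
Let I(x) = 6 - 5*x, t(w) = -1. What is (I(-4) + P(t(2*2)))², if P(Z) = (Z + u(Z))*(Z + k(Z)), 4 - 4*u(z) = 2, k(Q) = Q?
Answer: 729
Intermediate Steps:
u(z) = ½ (u(z) = 1 - ¼*2 = 1 - ½ = ½)
P(Z) = 2*Z*(½ + Z) (P(Z) = (Z + ½)*(Z + Z) = (½ + Z)*(2*Z) = 2*Z*(½ + Z))
(I(-4) + P(t(2*2)))² = ((6 - 5*(-4)) - (1 + 2*(-1)))² = ((6 + 20) - (1 - 2))² = (26 - 1*(-1))² = (26 + 1)² = 27² = 729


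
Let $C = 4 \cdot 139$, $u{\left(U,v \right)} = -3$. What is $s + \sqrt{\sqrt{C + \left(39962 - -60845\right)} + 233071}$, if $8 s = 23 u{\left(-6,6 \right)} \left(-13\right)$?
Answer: $\frac{897}{8} + \sqrt{233071 + \sqrt{101363}} \approx 595.23$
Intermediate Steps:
$C = 556$
$s = \frac{897}{8}$ ($s = \frac{23 \left(-3\right) \left(-13\right)}{8} = \frac{\left(-69\right) \left(-13\right)}{8} = \frac{1}{8} \cdot 897 = \frac{897}{8} \approx 112.13$)
$s + \sqrt{\sqrt{C + \left(39962 - -60845\right)} + 233071} = \frac{897}{8} + \sqrt{\sqrt{556 + \left(39962 - -60845\right)} + 233071} = \frac{897}{8} + \sqrt{\sqrt{556 + \left(39962 + 60845\right)} + 233071} = \frac{897}{8} + \sqrt{\sqrt{556 + 100807} + 233071} = \frac{897}{8} + \sqrt{\sqrt{101363} + 233071} = \frac{897}{8} + \sqrt{233071 + \sqrt{101363}}$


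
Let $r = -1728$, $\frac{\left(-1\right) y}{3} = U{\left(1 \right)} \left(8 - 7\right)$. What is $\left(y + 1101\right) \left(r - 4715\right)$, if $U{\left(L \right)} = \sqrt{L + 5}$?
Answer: $-7093743 + 19329 \sqrt{6} \approx -7.0464 \cdot 10^{6}$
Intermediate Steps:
$U{\left(L \right)} = \sqrt{5 + L}$
$y = - 3 \sqrt{6}$ ($y = - 3 \sqrt{5 + 1} \left(8 - 7\right) = - 3 \sqrt{6} \cdot 1 = - 3 \sqrt{6} \approx -7.3485$)
$\left(y + 1101\right) \left(r - 4715\right) = \left(- 3 \sqrt{6} + 1101\right) \left(-1728 - 4715\right) = \left(1101 - 3 \sqrt{6}\right) \left(-6443\right) = -7093743 + 19329 \sqrt{6}$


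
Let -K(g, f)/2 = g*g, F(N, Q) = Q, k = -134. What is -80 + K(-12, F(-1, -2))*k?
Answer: 38512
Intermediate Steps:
K(g, f) = -2*g² (K(g, f) = -2*g*g = -2*g²)
-80 + K(-12, F(-1, -2))*k = -80 - 2*(-12)²*(-134) = -80 - 2*144*(-134) = -80 - 288*(-134) = -80 + 38592 = 38512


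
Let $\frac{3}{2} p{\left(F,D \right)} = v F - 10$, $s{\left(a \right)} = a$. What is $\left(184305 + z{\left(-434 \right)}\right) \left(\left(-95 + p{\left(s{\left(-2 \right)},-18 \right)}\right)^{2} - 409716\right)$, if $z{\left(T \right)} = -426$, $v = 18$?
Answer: $-72434330765$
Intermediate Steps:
$p{\left(F,D \right)} = - \frac{20}{3} + 12 F$ ($p{\left(F,D \right)} = \frac{2 \left(18 F - 10\right)}{3} = \frac{2 \left(-10 + 18 F\right)}{3} = - \frac{20}{3} + 12 F$)
$\left(184305 + z{\left(-434 \right)}\right) \left(\left(-95 + p{\left(s{\left(-2 \right)},-18 \right)}\right)^{2} - 409716\right) = \left(184305 - 426\right) \left(\left(-95 + \left(- \frac{20}{3} + 12 \left(-2\right)\right)\right)^{2} - 409716\right) = 183879 \left(\left(-95 - \frac{92}{3}\right)^{2} - 409716\right) = 183879 \left(\left(- \frac{377}{3}\right)^{2} - 409716\right) = 183879 \left(\frac{142129}{9} - 409716\right) = 183879 \left(- \frac{3545315}{9}\right) = -72434330765$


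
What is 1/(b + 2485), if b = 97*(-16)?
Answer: 1/933 ≈ 0.0010718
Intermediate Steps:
b = -1552
1/(b + 2485) = 1/(-1552 + 2485) = 1/933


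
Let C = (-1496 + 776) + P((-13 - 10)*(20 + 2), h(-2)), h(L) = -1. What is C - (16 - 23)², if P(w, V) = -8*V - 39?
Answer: -800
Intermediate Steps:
P(w, V) = -39 - 8*V
C = -751 (C = (-1496 + 776) + (-39 - 8*(-1)) = -720 + (-39 + 8) = -720 - 31 = -751)
C - (16 - 23)² = -751 - (16 - 23)² = -751 - 1*(-7)² = -751 - 1*49 = -751 - 49 = -800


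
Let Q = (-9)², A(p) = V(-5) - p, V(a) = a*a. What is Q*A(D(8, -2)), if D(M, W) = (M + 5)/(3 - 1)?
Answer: 2997/2 ≈ 1498.5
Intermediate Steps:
D(M, W) = 5/2 + M/2 (D(M, W) = (5 + M)/2 = (5 + M)*(½) = 5/2 + M/2)
V(a) = a²
A(p) = 25 - p (A(p) = (-5)² - p = 25 - p)
Q = 81
Q*A(D(8, -2)) = 81*(25 - (5/2 + (½)*8)) = 81*(25 - (5/2 + 4)) = 81*(25 - 1*13/2) = 81*(25 - 13/2) = 81*(37/2) = 2997/2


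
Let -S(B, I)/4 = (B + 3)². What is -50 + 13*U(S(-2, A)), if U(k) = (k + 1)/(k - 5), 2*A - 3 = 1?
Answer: -137/3 ≈ -45.667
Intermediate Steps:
A = 2 (A = 3/2 + (½)*1 = 3/2 + ½ = 2)
S(B, I) = -4*(3 + B)² (S(B, I) = -4*(B + 3)² = -4*(3 + B)²)
U(k) = (1 + k)/(-5 + k)
-50 + 13*U(S(-2, A)) = -50 + 13*((1 - 4*(3 - 2)²)/(-5 - 4*(3 - 2)²)) = -50 + 13*((1 - 4*1²)/(-5 - 4*1²)) = -50 + 13*((1 - 4*1)/(-5 - 4*1)) = -50 + 13*((1 - 4)/(-5 - 4)) = -50 + 13*(-3/(-9)) = -50 + 13*(-⅑*(-3)) = -50 + 13*(⅓) = -50 + 13/3 = -137/3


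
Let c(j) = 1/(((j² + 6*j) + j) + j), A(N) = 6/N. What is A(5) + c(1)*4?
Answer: 74/45 ≈ 1.6444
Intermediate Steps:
c(j) = 1/(j² + 8*j) (c(j) = 1/((j² + 7*j) + j) = 1/(j² + 8*j))
A(5) + c(1)*4 = 6/5 + (1/(1*(8 + 1)))*4 = 6*(⅕) + (1/9)*4 = 6/5 + (1*(⅑))*4 = 6/5 + (⅑)*4 = 6/5 + 4/9 = 74/45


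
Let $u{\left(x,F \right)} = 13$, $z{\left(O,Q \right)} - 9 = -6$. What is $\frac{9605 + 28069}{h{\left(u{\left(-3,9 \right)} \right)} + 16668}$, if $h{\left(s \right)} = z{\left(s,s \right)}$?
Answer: $\frac{12558}{5557} \approx 2.2599$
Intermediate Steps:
$z{\left(O,Q \right)} = 3$ ($z{\left(O,Q \right)} = 9 - 6 = 3$)
$h{\left(s \right)} = 3$
$\frac{9605 + 28069}{h{\left(u{\left(-3,9 \right)} \right)} + 16668} = \frac{9605 + 28069}{3 + 16668} = \frac{37674}{16671} = 37674 \cdot \frac{1}{16671} = \frac{12558}{5557}$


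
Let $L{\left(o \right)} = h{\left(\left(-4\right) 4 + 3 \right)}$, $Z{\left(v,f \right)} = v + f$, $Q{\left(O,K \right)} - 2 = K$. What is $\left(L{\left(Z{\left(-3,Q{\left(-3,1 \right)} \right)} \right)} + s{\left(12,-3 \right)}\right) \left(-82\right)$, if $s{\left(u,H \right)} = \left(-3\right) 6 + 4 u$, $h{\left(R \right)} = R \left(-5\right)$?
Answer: $-7790$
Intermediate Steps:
$h{\left(R \right)} = - 5 R$
$Q{\left(O,K \right)} = 2 + K$
$Z{\left(v,f \right)} = f + v$
$L{\left(o \right)} = 65$ ($L{\left(o \right)} = - 5 \left(\left(-4\right) 4 + 3\right) = - 5 \left(-16 + 3\right) = \left(-5\right) \left(-13\right) = 65$)
$s{\left(u,H \right)} = -18 + 4 u$
$\left(L{\left(Z{\left(-3,Q{\left(-3,1 \right)} \right)} \right)} + s{\left(12,-3 \right)}\right) \left(-82\right) = \left(65 + \left(-18 + 4 \cdot 12\right)\right) \left(-82\right) = \left(65 + \left(-18 + 48\right)\right) \left(-82\right) = \left(65 + 30\right) \left(-82\right) = 95 \left(-82\right) = -7790$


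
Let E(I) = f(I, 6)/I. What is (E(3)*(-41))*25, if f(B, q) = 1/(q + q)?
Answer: -1025/36 ≈ -28.472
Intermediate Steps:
f(B, q) = 1/(2*q)
E(I) = 1/(12*I) (E(I) = ((½)/6)/I = ((½)*(⅙))/I = 1/(12*I))
(E(3)*(-41))*25 = (((1/12)/3)*(-41))*25 = (((1/12)*(⅓))*(-41))*25 = ((1/36)*(-41))*25 = -41/36*25 = -1025/36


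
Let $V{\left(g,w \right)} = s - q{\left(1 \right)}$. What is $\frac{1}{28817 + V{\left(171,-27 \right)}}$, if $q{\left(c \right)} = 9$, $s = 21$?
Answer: $\frac{1}{28829} \approx 3.4687 \cdot 10^{-5}$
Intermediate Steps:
$V{\left(g,w \right)} = 12$ ($V{\left(g,w \right)} = 21 - 9 = 12$)
$\frac{1}{28817 + V{\left(171,-27 \right)}} = \frac{1}{28817 + 12} = \frac{1}{28829}$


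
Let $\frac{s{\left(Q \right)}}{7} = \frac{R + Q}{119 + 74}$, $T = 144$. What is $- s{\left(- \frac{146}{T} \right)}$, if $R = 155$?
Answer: $- \frac{77609}{13896} \approx -5.585$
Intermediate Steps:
$s{\left(Q \right)} = \frac{1085}{193} + \frac{7 Q}{193}$ ($s{\left(Q \right)} = 7 \frac{155 + Q}{119 + 74} = 7 \frac{155 + Q}{193} = 7 \left(155 + Q\right) \frac{1}{193} = 7 \left(\frac{155}{193} + \frac{Q}{193}\right) = \frac{1085}{193} + \frac{7 Q}{193}$)
$- s{\left(- \frac{146}{T} \right)} = - (\frac{1085}{193} + \frac{7 \left(- \frac{146}{144}\right)}{193}) = - (\frac{1085}{193} + \frac{7 \left(\left(-146\right) \frac{1}{144}\right)}{193}) = - (\frac{1085}{193} + \frac{7}{193} \left(- \frac{73}{72}\right)) = - (\frac{1085}{193} - \frac{511}{13896}) = \left(-1\right) \frac{77609}{13896} = - \frac{77609}{13896}$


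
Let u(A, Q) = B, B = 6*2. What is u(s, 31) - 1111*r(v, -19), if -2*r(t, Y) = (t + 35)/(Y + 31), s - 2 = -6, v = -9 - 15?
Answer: 12509/24 ≈ 521.21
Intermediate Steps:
v = -24
s = -4 (s = 2 - 6 = -4)
B = 12
u(A, Q) = 12
r(t, Y) = -(35 + t)/(2*(31 + Y)) (r(t, Y) = -(t + 35)/(2*(Y + 31)) = -(35 + t)/(2*(31 + Y)))
u(s, 31) - 1111*r(v, -19) = 12 - 1111*(-35 - 1*(-24))/(2*(31 - 19)) = 12 - 1111*(-35 + 24)/(2*12) = 12 - 1111*(-11)/(2*12) = 12 - 1111*(-11/24) = 12 + 12221/24 = 12509/24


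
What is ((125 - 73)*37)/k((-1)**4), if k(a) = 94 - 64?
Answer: 962/15 ≈ 64.133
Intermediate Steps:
k(a) = 30
((125 - 73)*37)/k((-1)**4) = ((125 - 73)*37)/30 = (52*37)*(1/30) = 1924*(1/30) = 962/15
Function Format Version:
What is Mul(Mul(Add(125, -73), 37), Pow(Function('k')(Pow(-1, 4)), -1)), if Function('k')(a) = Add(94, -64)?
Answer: Rational(962, 15) ≈ 64.133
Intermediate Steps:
Function('k')(a) = 30
Mul(Mul(Add(125, -73), 37), Pow(Function('k')(Pow(-1, 4)), -1)) = Mul(Mul(Add(125, -73), 37), Pow(30, -1)) = Mul(Mul(52, 37), Rational(1, 30)) = Mul(1924, Rational(1, 30)) = Rational(962, 15)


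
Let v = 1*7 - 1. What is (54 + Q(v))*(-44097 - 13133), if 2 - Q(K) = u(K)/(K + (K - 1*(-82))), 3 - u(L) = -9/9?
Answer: -150514900/47 ≈ -3.2024e+6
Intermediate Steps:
u(L) = 4 (u(L) = 3 - (-9)/9 = 3 - 1*(-1) = 3 + 1 = 4)
v = 6 (v = 7 - 1 = 6)
Q(K) = 2 - 4/(82 + 2*K) (Q(K) = 2 - 4/(K + (K - 1*(-82))) = 2 - 4/(K + (K + 82)) = 2 - 4/(K + (82 + K)) = 2 - 4/(82 + 2*K))
(54 + Q(v))*(-44097 - 13133) = (54 + 2*(40 + 6)/(41 + 6))*(-44097 - 13133) = (54 + 2*46/47)*(-57230) = (54 + 2*(1/47)*46)*(-57230) = (54 + 92/47)*(-57230) = (2630/47)*(-57230) = -150514900/47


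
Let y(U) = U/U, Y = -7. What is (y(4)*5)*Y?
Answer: -35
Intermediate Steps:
y(U) = 1
(y(4)*5)*Y = (1*5)*(-7) = 5*(-7) = -35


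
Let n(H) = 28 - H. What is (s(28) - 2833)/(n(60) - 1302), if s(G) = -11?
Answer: 1422/667 ≈ 2.1319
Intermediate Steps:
(s(28) - 2833)/(n(60) - 1302) = (-11 - 2833)/((28 - 1*60) - 1302) = -2844/((28 - 60) - 1302) = -2844/(-32 - 1302) = -2844/(-1334) = -2844*(-1/1334) = 1422/667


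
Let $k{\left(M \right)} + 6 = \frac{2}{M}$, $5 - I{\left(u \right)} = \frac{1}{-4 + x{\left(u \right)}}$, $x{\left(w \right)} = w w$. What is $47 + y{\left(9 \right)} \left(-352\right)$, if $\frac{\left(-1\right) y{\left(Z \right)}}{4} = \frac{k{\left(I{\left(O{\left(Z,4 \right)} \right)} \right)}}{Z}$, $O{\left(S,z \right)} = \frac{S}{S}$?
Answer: $-833$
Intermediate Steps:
$x{\left(w \right)} = w^{2}$
$O{\left(S,z \right)} = 1$
$I{\left(u \right)} = 5 - \frac{1}{-4 + u^{2}}$
$k{\left(M \right)} = -6 + \frac{2}{M}$
$y{\left(Z \right)} = \frac{45}{2 Z}$ ($y{\left(Z \right)} = - 4 \frac{-6 + \frac{2}{\frac{1}{-4 + 1^{2}} \left(-21 + 5 \cdot 1^{2}\right)}}{Z} = - 4 \frac{-6 + \frac{2}{\frac{1}{-4 + 1} \left(-21 + 5 \cdot 1\right)}}{Z} = - 4 \frac{-6 + \frac{2}{\frac{1}{-3} \left(-21 + 5\right)}}{Z} = - 4 \frac{-6 + \frac{2}{\left(- \frac{1}{3}\right) \left(-16\right)}}{Z} = - 4 \frac{-6 + \frac{2}{\frac{16}{3}}}{Z} = - 4 \frac{-6 + 2 \cdot \frac{3}{16}}{Z} = - 4 \frac{-6 + \frac{3}{8}}{Z} = - 4 \left(- \frac{45}{8 Z}\right) = \frac{45}{2 Z}$)
$47 + y{\left(9 \right)} \left(-352\right) = 47 + \frac{45}{2 \cdot 9} \left(-352\right) = 47 + \frac{45}{2} \cdot \frac{1}{9} \left(-352\right) = 47 + \frac{5}{2} \left(-352\right) = 47 - 880 = -833$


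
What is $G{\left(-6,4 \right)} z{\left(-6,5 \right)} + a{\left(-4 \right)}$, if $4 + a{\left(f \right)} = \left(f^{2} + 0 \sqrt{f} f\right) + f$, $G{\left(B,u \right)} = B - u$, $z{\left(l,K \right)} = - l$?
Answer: $-52$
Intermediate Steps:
$a{\left(f \right)} = -4 + f + f^{2}$ ($a{\left(f \right)} = -4 + \left(\left(f^{2} + 0 \sqrt{f} f\right) + f\right) = -4 + \left(\left(f^{2} + 0 f\right) + f\right) = -4 + \left(\left(f^{2} + 0\right) + f\right) = -4 + \left(f^{2} + f\right) = -4 + \left(f + f^{2}\right) = -4 + f + f^{2}$)
$G{\left(-6,4 \right)} z{\left(-6,5 \right)} + a{\left(-4 \right)} = \left(-6 - 4\right) \left(\left(-1\right) \left(-6\right)\right) - \left(8 - 16\right) = \left(-6 - 4\right) 6 - -8 = \left(-10\right) 6 + 8 = -60 + 8 = -52$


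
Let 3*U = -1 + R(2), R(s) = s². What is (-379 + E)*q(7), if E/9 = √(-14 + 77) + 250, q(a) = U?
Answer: 1871 + 27*√7 ≈ 1942.4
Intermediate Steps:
U = 1 (U = (-1 + 2²)/3 = (-1 + 4)/3 = (⅓)*3 = 1)
q(a) = 1
E = 2250 + 27*√7 (E = 9*(√(-14 + 77) + 250) = 9*(√63 + 250) = 9*(3*√7 + 250) = 9*(250 + 3*√7) = 2250 + 27*√7 ≈ 2321.4)
(-379 + E)*q(7) = (-379 + (2250 + 27*√7))*1 = (1871 + 27*√7)*1 = 1871 + 27*√7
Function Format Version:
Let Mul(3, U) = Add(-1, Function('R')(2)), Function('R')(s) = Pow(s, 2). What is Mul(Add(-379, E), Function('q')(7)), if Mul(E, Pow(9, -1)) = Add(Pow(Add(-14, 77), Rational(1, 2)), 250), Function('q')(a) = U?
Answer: Add(1871, Mul(27, Pow(7, Rational(1, 2)))) ≈ 1942.4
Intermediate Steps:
U = 1 (U = Mul(Rational(1, 3), Add(-1, Pow(2, 2))) = Mul(Rational(1, 3), Add(-1, 4)) = Mul(Rational(1, 3), 3) = 1)
Function('q')(a) = 1
E = Add(2250, Mul(27, Pow(7, Rational(1, 2)))) (E = Mul(9, Add(Pow(Add(-14, 77), Rational(1, 2)), 250)) = Mul(9, Add(Pow(63, Rational(1, 2)), 250)) = Mul(9, Add(Mul(3, Pow(7, Rational(1, 2))), 250)) = Mul(9, Add(250, Mul(3, Pow(7, Rational(1, 2))))) = Add(2250, Mul(27, Pow(7, Rational(1, 2)))) ≈ 2321.4)
Mul(Add(-379, E), Function('q')(7)) = Mul(Add(-379, Add(2250, Mul(27, Pow(7, Rational(1, 2))))), 1) = Mul(Add(1871, Mul(27, Pow(7, Rational(1, 2)))), 1) = Add(1871, Mul(27, Pow(7, Rational(1, 2))))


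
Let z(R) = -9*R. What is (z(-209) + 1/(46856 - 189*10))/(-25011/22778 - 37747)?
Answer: -137613363469/2761638848213 ≈ -0.049830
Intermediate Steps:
(z(-209) + 1/(46856 - 189*10))/(-25011/22778 - 37747) = (-9*(-209) + 1/(46856 - 189*10))/(-25011/22778 - 37747) = (1881 + 1/(46856 - 1890))/(-25011*1/22778 - 37747) = (1881 + 1/44966)/(-3573/3254 - 37747) = (1881 + 1/44966)/(-122832311/3254) = (84581047/44966)*(-3254/122832311) = -137613363469/2761638848213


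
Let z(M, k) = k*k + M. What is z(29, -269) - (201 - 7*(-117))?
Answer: 71370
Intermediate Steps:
z(M, k) = M + k² (z(M, k) = k² + M = M + k²)
z(29, -269) - (201 - 7*(-117)) = (29 + (-269)²) - (201 - 7*(-117)) = (29 + 72361) - (201 + 819) = 72390 - 1*1020 = 72390 - 1020 = 71370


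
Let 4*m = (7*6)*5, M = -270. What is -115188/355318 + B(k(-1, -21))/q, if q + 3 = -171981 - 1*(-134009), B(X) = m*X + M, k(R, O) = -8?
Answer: -412909488/1349320105 ≈ -0.30601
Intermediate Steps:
m = 105/2 (m = ((7*6)*5)/4 = (42*5)/4 = (¼)*210 = 105/2 ≈ 52.500)
B(X) = -270 + 105*X/2 (B(X) = 105*X/2 - 270 = -270 + 105*X/2)
q = -37975 (q = -3 + (-171981 - 1*(-134009)) = -3 + (-171981 + 134009) = -3 - 37972 = -37975)
-115188/355318 + B(k(-1, -21))/q = -115188/355318 + (-270 + (105/2)*(-8))/(-37975) = -115188*1/355318 + (-270 - 420)*(-1/37975) = -57594/177659 - 690*(-1/37975) = -57594/177659 + 138/7595 = -412909488/1349320105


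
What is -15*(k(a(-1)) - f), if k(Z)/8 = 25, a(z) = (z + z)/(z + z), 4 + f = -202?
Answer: -6090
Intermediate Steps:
f = -206 (f = -4 - 202 = -206)
a(z) = 1 (a(z) = (2*z)/((2*z)) = (2*z)*(1/(2*z)) = 1)
k(Z) = 200 (k(Z) = 8*25 = 200)
-15*(k(a(-1)) - f) = -15*(200 - 1*(-206)) = -15*(200 + 206) = -15*406 = -6090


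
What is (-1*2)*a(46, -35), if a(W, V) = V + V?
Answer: 140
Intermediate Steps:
a(W, V) = 2*V
(-1*2)*a(46, -35) = (-1*2)*(2*(-35)) = -2*(-70) = 140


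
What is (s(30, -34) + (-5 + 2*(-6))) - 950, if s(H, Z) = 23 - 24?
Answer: -968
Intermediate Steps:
s(H, Z) = -1
(s(30, -34) + (-5 + 2*(-6))) - 950 = (-1 + (-5 + 2*(-6))) - 950 = (-1 + (-5 - 12)) - 950 = (-1 - 17) - 950 = -18 - 950 = -968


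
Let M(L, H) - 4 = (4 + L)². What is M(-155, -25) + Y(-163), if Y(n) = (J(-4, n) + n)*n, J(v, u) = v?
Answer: 50026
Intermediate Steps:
M(L, H) = 4 + (4 + L)²
Y(n) = n*(-4 + n) (Y(n) = (-4 + n)*n = n*(-4 + n))
M(-155, -25) + Y(-163) = (4 + (4 - 155)²) - 163*(-4 - 163) = (4 + (-151)²) - 163*(-167) = (4 + 22801) + 27221 = 22805 + 27221 = 50026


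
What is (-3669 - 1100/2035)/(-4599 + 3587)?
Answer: 12343/3404 ≈ 3.6260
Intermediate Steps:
(-3669 - 1100/2035)/(-4599 + 3587) = (-3669 - 1100*1/2035)/(-1012) = (-3669 - 20/37)*(-1/1012) = -135773/37*(-1/1012) = 12343/3404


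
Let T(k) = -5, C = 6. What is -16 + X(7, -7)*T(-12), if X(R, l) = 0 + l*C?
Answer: 194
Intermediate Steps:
X(R, l) = 6*l (X(R, l) = 0 + l*6 = 0 + 6*l = 6*l)
-16 + X(7, -7)*T(-12) = -16 + (6*(-7))*(-5) = -16 - 42*(-5) = -16 + 210 = 194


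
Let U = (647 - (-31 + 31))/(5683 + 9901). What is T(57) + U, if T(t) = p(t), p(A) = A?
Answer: 888935/15584 ≈ 57.042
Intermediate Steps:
T(t) = t
U = 647/15584 (U = (647 - 1*0)/15584 = (647 + 0)*(1/15584) = 647*(1/15584) = 647/15584 ≈ 0.041517)
T(57) + U = 57 + 647/15584 = 888935/15584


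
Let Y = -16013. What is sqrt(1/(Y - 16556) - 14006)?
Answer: I*sqrt(14856721125135)/32569 ≈ 118.35*I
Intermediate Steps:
sqrt(1/(Y - 16556) - 14006) = sqrt(1/(-16013 - 16556) - 14006) = sqrt(1/(-32569) - 14006) = sqrt(-1/32569 - 14006) = sqrt(-456161415/32569) = I*sqrt(14856721125135)/32569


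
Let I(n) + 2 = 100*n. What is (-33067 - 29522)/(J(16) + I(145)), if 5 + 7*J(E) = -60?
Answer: -146041/33807 ≈ -4.3198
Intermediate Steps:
J(E) = -65/7 (J(E) = -5/7 + (⅐)*(-60) = -5/7 - 60/7 = -65/7)
I(n) = -2 + 100*n
(-33067 - 29522)/(J(16) + I(145)) = (-33067 - 29522)/(-65/7 + (-2 + 100*145)) = -62589/(-65/7 + (-2 + 14500)) = -62589/(-65/7 + 14498) = -62589/101421/7 = -62589*7/101421 = -146041/33807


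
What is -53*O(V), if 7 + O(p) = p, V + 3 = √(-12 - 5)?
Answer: 530 - 53*I*√17 ≈ 530.0 - 218.52*I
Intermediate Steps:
V = -3 + I*√17 (V = -3 + √(-12 - 5) = -3 + √(-17) = -3 + I*√17 ≈ -3.0 + 4.1231*I)
O(p) = -7 + p
-53*O(V) = -53*(-7 + (-3 + I*√17)) = -53*(-10 + I*√17) = 530 - 53*I*√17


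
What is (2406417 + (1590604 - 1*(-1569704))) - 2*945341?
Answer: 3676043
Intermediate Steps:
(2406417 + (1590604 - 1*(-1569704))) - 2*945341 = (2406417 + (1590604 + 1569704)) - 1890682 = (2406417 + 3160308) - 1890682 = 5566725 - 1890682 = 3676043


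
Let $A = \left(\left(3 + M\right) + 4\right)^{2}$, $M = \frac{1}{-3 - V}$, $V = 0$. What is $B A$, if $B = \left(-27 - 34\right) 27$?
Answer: $-73200$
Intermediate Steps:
$M = - \frac{1}{3}$ ($M = \frac{1}{-3 - 0} = \frac{1}{-3 + 0} = \frac{1}{-3} = - \frac{1}{3} \approx -0.33333$)
$A = \frac{400}{9}$ ($A = \left(\left(3 - \frac{1}{3}\right) + 4\right)^{2} = \left(\frac{8}{3} + 4\right)^{2} = \left(\frac{20}{3}\right)^{2} = \frac{400}{9} \approx 44.444$)
$B = -1647$ ($B = \left(-61\right) 27 = -1647$)
$B A = \left(-1647\right) \frac{400}{9} = -73200$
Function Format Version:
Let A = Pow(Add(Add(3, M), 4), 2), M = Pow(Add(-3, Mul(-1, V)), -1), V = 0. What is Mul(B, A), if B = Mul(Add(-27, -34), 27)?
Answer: -73200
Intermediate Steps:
M = Rational(-1, 3) (M = Pow(Add(-3, Mul(-1, 0)), -1) = Pow(Add(-3, 0), -1) = Pow(-3, -1) = Rational(-1, 3) ≈ -0.33333)
A = Rational(400, 9) (A = Pow(Add(Add(3, Rational(-1, 3)), 4), 2) = Pow(Add(Rational(8, 3), 4), 2) = Pow(Rational(20, 3), 2) = Rational(400, 9) ≈ 44.444)
B = -1647 (B = Mul(-61, 27) = -1647)
Mul(B, A) = Mul(-1647, Rational(400, 9)) = -73200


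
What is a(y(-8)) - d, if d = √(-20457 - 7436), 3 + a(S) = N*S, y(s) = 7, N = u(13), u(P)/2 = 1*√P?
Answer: -3 + 14*√13 - I*√27893 ≈ 47.478 - 167.01*I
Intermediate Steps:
u(P) = 2*√P (u(P) = 2*(1*√P) = 2*√P)
N = 2*√13 ≈ 7.2111
a(S) = -3 + 2*S*√13 (a(S) = -3 + (2*√13)*S = -3 + 2*S*√13)
d = I*√27893 (d = √(-27893) = I*√27893 ≈ 167.01*I)
a(y(-8)) - d = (-3 + 2*7*√13) - I*√27893 = (-3 + 14*√13) - I*√27893 = -3 + 14*√13 - I*√27893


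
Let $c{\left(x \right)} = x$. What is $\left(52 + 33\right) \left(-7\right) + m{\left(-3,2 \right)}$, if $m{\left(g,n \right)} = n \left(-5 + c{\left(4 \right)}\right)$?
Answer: $-597$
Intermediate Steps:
$m{\left(g,n \right)} = - n$ ($m{\left(g,n \right)} = n \left(-5 + 4\right) = n \left(-1\right) = - n$)
$\left(52 + 33\right) \left(-7\right) + m{\left(-3,2 \right)} = \left(52 + 33\right) \left(-7\right) - 2 = 85 \left(-7\right) - 2 = -595 - 2 = -597$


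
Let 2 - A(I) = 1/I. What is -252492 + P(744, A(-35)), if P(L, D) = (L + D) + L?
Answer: -8785069/35 ≈ -2.5100e+5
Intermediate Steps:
A(I) = 2 - 1/I
P(L, D) = D + 2*L (P(L, D) = (D + L) + L = D + 2*L)
-252492 + P(744, A(-35)) = -252492 + ((2 - 1/(-35)) + 2*744) = -252492 + ((2 - 1*(-1/35)) + 1488) = -252492 + ((2 + 1/35) + 1488) = -252492 + (71/35 + 1488) = -252492 + 52151/35 = -8785069/35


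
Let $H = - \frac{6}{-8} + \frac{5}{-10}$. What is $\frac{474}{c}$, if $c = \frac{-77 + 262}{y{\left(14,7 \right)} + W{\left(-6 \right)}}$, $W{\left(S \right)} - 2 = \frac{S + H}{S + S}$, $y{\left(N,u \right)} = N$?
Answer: $\frac{62489}{1480} \approx 42.222$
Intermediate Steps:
$H = \frac{1}{4}$ ($H = \left(-6\right) \left(- \frac{1}{8}\right) + 5 \left(- \frac{1}{10}\right) = \frac{3}{4} - \frac{1}{2} = \frac{1}{4} \approx 0.25$)
$W{\left(S \right)} = 2 + \frac{\frac{1}{4} + S}{2 S}$ ($W{\left(S \right)} = 2 + \frac{S + \frac{1}{4}}{S + S} = 2 + \frac{\frac{1}{4} + S}{2 S}$)
$c = \frac{8880}{791}$ ($c = \frac{-77 + 262}{14 + \frac{1 + 20 \left(-6\right)}{8 \left(-6\right)}} = \frac{185}{14 + \frac{1}{8} \left(- \frac{1}{6}\right) \left(1 - 120\right)} = \frac{185}{14 + \frac{1}{8} \left(- \frac{1}{6}\right) \left(-119\right)} = \frac{185}{14 + \frac{119}{48}} = \frac{185}{\frac{791}{48}} = 185 \cdot \frac{48}{791} = \frac{8880}{791} \approx 11.226$)
$\frac{474}{c} = \frac{474}{\frac{8880}{791}} = 474 \cdot \frac{791}{8880} = \frac{62489}{1480}$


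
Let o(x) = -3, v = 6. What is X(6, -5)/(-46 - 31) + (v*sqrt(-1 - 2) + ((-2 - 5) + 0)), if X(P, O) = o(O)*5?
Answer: -524/77 + 6*I*sqrt(3) ≈ -6.8052 + 10.392*I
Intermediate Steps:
X(P, O) = -15 (X(P, O) = -3*5 = -15)
X(6, -5)/(-46 - 31) + (v*sqrt(-1 - 2) + ((-2 - 5) + 0)) = -15/(-46 - 31) + (6*sqrt(-1 - 2) + ((-2 - 5) + 0)) = -15/(-77) + (6*sqrt(-3) + (-7 + 0)) = -1/77*(-15) + (6*(I*sqrt(3)) - 7) = 15/77 + (6*I*sqrt(3) - 7) = 15/77 + (-7 + 6*I*sqrt(3)) = -524/77 + 6*I*sqrt(3)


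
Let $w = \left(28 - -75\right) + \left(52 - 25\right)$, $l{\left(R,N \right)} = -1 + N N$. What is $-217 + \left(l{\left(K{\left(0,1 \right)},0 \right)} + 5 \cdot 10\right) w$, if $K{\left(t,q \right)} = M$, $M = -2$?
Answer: $6153$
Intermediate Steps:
$K{\left(t,q \right)} = -2$
$l{\left(R,N \right)} = -1 + N^{2}$
$w = 130$ ($w = \left(28 + 75\right) + 27 = 103 + 27 = 130$)
$-217 + \left(l{\left(K{\left(0,1 \right)},0 \right)} + 5 \cdot 10\right) w = -217 + \left(\left(-1 + 0^{2}\right) + 5 \cdot 10\right) 130 = -217 + \left(\left(-1 + 0\right) + 50\right) 130 = -217 + \left(-1 + 50\right) 130 = -217 + 49 \cdot 130 = -217 + 6370 = 6153$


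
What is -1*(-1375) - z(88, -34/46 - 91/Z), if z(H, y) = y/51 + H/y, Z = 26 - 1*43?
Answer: 1108506049/817581 ≈ 1355.8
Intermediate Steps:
Z = -17 (Z = 26 - 43 = -17)
z(H, y) = y/51 + H/y (z(H, y) = y*(1/51) + H/y = y/51 + H/y)
-1*(-1375) - z(88, -34/46 - 91/Z) = -1*(-1375) - ((-34/46 - 91/(-17))/51 + 88/(-34/46 - 91/(-17))) = 1375 - ((-34*1/46 - 91*(-1/17))/51 + 88/(-34*1/46 - 91*(-1/17))) = 1375 - ((-17/23 + 91/17)/51 + 88/(-17/23 + 91/17)) = 1375 - ((1/51)*(1804/391) + 88/(1804/391)) = 1375 - (1804/19941 + 88*(391/1804)) = 1375 - (1804/19941 + 782/41) = 1375 - 1*15667826/817581 = 1375 - 15667826/817581 = 1108506049/817581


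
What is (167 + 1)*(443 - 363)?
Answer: 13440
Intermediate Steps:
(167 + 1)*(443 - 363) = 168*80 = 13440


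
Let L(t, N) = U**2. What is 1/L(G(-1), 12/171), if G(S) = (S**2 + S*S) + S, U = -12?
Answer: 1/144 ≈ 0.0069444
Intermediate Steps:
G(S) = S + 2*S**2 (G(S) = (S**2 + S**2) + S = 2*S**2 + S = S + 2*S**2)
L(t, N) = 144 (L(t, N) = (-12)**2 = 144)
1/L(G(-1), 12/171) = 1/144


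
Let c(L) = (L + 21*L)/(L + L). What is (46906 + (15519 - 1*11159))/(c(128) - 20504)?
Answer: -51266/20493 ≈ -2.5016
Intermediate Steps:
c(L) = 11 (c(L) = (22*L)/((2*L)) = (22*L)*(1/(2*L)) = 11)
(46906 + (15519 - 1*11159))/(c(128) - 20504) = (46906 + (15519 - 1*11159))/(11 - 20504) = (46906 + (15519 - 11159))/(-20493) = (46906 + 4360)*(-1/20493) = 51266*(-1/20493) = -51266/20493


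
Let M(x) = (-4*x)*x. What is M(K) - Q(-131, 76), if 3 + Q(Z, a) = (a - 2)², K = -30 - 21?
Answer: -15877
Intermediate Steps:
K = -51
Q(Z, a) = -3 + (-2 + a)² (Q(Z, a) = -3 + (a - 2)² = -3 + (-2 + a)²)
M(x) = -4*x²
M(K) - Q(-131, 76) = -4*(-51)² - (-3 + (-2 + 76)²) = -4*2601 - (-3 + 74²) = -10404 - (-3 + 5476) = -10404 - 1*5473 = -10404 - 5473 = -15877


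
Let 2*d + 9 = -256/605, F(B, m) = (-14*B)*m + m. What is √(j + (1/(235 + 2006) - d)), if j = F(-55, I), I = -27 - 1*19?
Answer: I*√239431385941410/82170 ≈ 188.31*I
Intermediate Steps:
I = -46 (I = -27 - 19 = -46)
F(B, m) = m - 14*B*m (F(B, m) = -14*B*m + m = m - 14*B*m)
d = -5701/1210 (d = -9/2 + (-256/605)/2 = -9/2 + (-256*1/605)/2 = -9/2 + (½)*(-256/605) = -9/2 - 128/605 = -5701/1210 ≈ -4.7116)
j = -35466 (j = -46*(1 - 14*(-55)) = -46*(1 + 770) = -46*771 = -35466)
√(j + (1/(235 + 2006) - d)) = √(-35466 + (1/(235 + 2006) - 1*(-5701/1210))) = √(-35466 + (1/2241 + 5701/1210)) = √(-35466 + 12777151/2711610) = √(-96157183109/2711610) = I*√239431385941410/82170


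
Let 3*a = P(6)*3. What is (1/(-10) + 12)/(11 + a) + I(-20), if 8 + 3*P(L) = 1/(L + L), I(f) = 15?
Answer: 3531/215 ≈ 16.423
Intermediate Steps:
P(L) = -8/3 + 1/(6*L) (P(L) = -8/3 + 1/(3*(L + L)) = -8/3 + 1/(3*((2*L))) = -8/3 + (1/(2*L))/3 = -8/3 + 1/(6*L))
a = -95/36 (a = (((1/6)*(1 - 16*6)/6)*3)/3 = (((1/6)*(1/6)*(1 - 96))*3)/3 = (((1/6)*(1/6)*(-95))*3)/3 = (-95/36*3)/3 = (1/3)*(-95/12) = -95/36 ≈ -2.6389)
(1/(-10) + 12)/(11 + a) + I(-20) = (1/(-10) + 12)/(11 - 95/36) + 15 = (-1/10 + 12)/(301/36) + 15 = (119/10)*(36/301) + 15 = 306/215 + 15 = 3531/215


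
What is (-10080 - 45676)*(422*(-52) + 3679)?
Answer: 1018383340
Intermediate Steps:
(-10080 - 45676)*(422*(-52) + 3679) = -55756*(-21944 + 3679) = -55756*(-18265) = 1018383340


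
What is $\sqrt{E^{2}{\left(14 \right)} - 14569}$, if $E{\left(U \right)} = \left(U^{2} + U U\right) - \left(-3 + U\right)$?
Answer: $4 \sqrt{8162} \approx 361.38$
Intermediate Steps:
$E{\left(U \right)} = 3 - U + 2 U^{2}$ ($E{\left(U \right)} = \left(U^{2} + U^{2}\right) - \left(-3 + U\right) = 2 U^{2} - \left(-3 + U\right) = 3 - U + 2 U^{2}$)
$\sqrt{E^{2}{\left(14 \right)} - 14569} = \sqrt{\left(3 - 14 + 2 \cdot 14^{2}\right)^{2} - 14569} = \sqrt{\left(3 - 14 + 2 \cdot 196\right)^{2} - 14569} = \sqrt{\left(3 - 14 + 392\right)^{2} - 14569} = \sqrt{381^{2} - 14569} = \sqrt{145161 - 14569} = \sqrt{130592} = 4 \sqrt{8162}$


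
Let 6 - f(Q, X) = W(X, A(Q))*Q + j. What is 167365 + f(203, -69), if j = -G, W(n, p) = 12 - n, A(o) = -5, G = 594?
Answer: 151522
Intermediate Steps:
j = -594 (j = -1*594 = -594)
f(Q, X) = 600 - Q*(12 - X) (f(Q, X) = 6 - ((12 - X)*Q - 594) = 6 - (Q*(12 - X) - 594) = 6 - (-594 + Q*(12 - X)) = 6 + (594 - Q*(12 - X)) = 600 - Q*(12 - X))
167365 + f(203, -69) = 167365 + (600 + 203*(-12 - 69)) = 167365 + (600 + 203*(-81)) = 167365 + (600 - 16443) = 167365 - 15843 = 151522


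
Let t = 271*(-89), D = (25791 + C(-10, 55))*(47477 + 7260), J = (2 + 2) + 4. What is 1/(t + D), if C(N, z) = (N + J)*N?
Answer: 1/1412792588 ≈ 7.0782e-10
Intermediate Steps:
J = 8 (J = 4 + 4 = 8)
C(N, z) = N*(8 + N) (C(N, z) = (N + 8)*N = (8 + N)*N = N*(8 + N))
D = 1412816707 (D = (25791 - 10*(8 - 10))*(47477 + 7260) = (25791 - 10*(-2))*54737 = (25791 + 20)*54737 = 25811*54737 = 1412816707)
t = -24119
1/(t + D) = 1/(-24119 + 1412816707) = 1/1412792588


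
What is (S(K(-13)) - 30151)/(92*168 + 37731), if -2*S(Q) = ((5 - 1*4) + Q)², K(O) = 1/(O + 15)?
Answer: -241217/425496 ≈ -0.56691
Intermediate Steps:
K(O) = 1/(15 + O)
S(Q) = -(1 + Q)²/2 (S(Q) = -((5 - 1*4) + Q)²/2 = -((5 - 4) + Q)²/2 = -(1 + Q)²/2)
(S(K(-13)) - 30151)/(92*168 + 37731) = (-(1 + 1/(15 - 13))²/2 - 30151)/(92*168 + 37731) = (-(1 + 1/2)²/2 - 30151)/(15456 + 37731) = (-(1 + ½)²/2 - 30151)/53187 = (-(3/2)²/2 - 30151)*(1/53187) = (-½*9/4 - 30151)*(1/53187) = (-9/8 - 30151)*(1/53187) = -241217/8*1/53187 = -241217/425496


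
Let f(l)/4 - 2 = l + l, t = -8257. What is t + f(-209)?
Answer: -9921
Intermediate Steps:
f(l) = 8 + 8*l (f(l) = 8 + 4*(l + l) = 8 + 4*(2*l) = 8 + 8*l)
t + f(-209) = -8257 + (8 + 8*(-209)) = -8257 + (8 - 1672) = -8257 - 1664 = -9921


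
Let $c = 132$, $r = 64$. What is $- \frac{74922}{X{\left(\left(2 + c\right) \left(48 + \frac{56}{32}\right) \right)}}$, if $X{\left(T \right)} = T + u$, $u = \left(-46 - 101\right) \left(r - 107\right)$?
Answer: $- \frac{149844}{25975} \approx -5.7688$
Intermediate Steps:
$u = 6321$ ($u = \left(-46 - 101\right) \left(64 - 107\right) = \left(-147\right) \left(-43\right) = 6321$)
$X{\left(T \right)} = 6321 + T$ ($X{\left(T \right)} = T + 6321 = 6321 + T$)
$- \frac{74922}{X{\left(\left(2 + c\right) \left(48 + \frac{56}{32}\right) \right)}} = - \frac{74922}{6321 + \left(2 + 132\right) \left(48 + \frac{56}{32}\right)} = - \frac{74922}{6321 + 134 \left(48 + 56 \cdot \frac{1}{32}\right)} = - \frac{74922}{6321 + 134 \left(48 + \frac{7}{4}\right)} = - \frac{74922}{6321 + 134 \cdot \frac{199}{4}} = - \frac{74922}{6321 + \frac{13333}{2}} = - \frac{74922}{\frac{25975}{2}} = \left(-74922\right) \frac{2}{25975} = - \frac{149844}{25975}$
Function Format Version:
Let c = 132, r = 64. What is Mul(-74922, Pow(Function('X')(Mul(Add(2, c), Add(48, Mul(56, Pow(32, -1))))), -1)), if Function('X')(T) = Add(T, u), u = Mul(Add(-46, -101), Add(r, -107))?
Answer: Rational(-149844, 25975) ≈ -5.7688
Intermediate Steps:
u = 6321 (u = Mul(Add(-46, -101), Add(64, -107)) = Mul(-147, -43) = 6321)
Function('X')(T) = Add(6321, T) (Function('X')(T) = Add(T, 6321) = Add(6321, T))
Mul(-74922, Pow(Function('X')(Mul(Add(2, c), Add(48, Mul(56, Pow(32, -1))))), -1)) = Mul(-74922, Pow(Add(6321, Mul(Add(2, 132), Add(48, Mul(56, Pow(32, -1))))), -1)) = Mul(-74922, Pow(Add(6321, Mul(134, Add(48, Mul(56, Rational(1, 32))))), -1)) = Mul(-74922, Pow(Add(6321, Mul(134, Add(48, Rational(7, 4)))), -1)) = Mul(-74922, Pow(Add(6321, Mul(134, Rational(199, 4))), -1)) = Mul(-74922, Pow(Add(6321, Rational(13333, 2)), -1)) = Mul(-74922, Pow(Rational(25975, 2), -1)) = Mul(-74922, Rational(2, 25975)) = Rational(-149844, 25975)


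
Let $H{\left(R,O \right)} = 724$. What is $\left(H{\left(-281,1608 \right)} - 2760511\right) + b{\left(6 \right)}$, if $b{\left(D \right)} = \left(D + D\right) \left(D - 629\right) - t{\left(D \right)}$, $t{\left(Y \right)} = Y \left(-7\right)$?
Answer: $-2767221$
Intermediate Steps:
$t{\left(Y \right)} = - 7 Y$
$b{\left(D \right)} = 7 D + 2 D \left(-629 + D\right)$ ($b{\left(D \right)} = \left(D + D\right) \left(D - 629\right) - - 7 D = 2 D \left(-629 + D\right) + 7 D = 7 D + 2 D \left(-629 + D\right)$)
$\left(H{\left(-281,1608 \right)} - 2760511\right) + b{\left(6 \right)} = \left(724 - 2760511\right) + 6 \left(-1251 + 2 \cdot 6\right) = -2759787 + 6 \left(-1251 + 12\right) = -2759787 + 6 \left(-1239\right) = -2759787 - 7434 = -2767221$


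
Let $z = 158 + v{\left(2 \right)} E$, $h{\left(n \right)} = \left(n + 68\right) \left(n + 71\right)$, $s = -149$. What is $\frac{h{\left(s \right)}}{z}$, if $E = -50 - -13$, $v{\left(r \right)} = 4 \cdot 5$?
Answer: $- \frac{1053}{97} \approx -10.856$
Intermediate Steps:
$v{\left(r \right)} = 20$
$E = -37$ ($E = -50 + 13 = -37$)
$h{\left(n \right)} = \left(68 + n\right) \left(71 + n\right)$
$z = -582$ ($z = 158 + 20 \left(-37\right) = 158 - 740 = -582$)
$\frac{h{\left(s \right)}}{z} = \frac{4828 + \left(-149\right)^{2} + 139 \left(-149\right)}{-582} = \left(4828 + 22201 - 20711\right) \left(- \frac{1}{582}\right) = 6318 \left(- \frac{1}{582}\right) = - \frac{1053}{97}$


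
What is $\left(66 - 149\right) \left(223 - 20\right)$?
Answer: $-16849$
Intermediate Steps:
$\left(66 - 149\right) \left(223 - 20\right) = \left(-83\right) 203 = -16849$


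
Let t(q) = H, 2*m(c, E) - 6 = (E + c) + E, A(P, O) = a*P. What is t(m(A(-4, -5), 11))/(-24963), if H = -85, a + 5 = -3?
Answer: 85/24963 ≈ 0.0034050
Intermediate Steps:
a = -8 (a = -5 - 3 = -8)
A(P, O) = -8*P
m(c, E) = 3 + E + c/2 (m(c, E) = 3 + ((E + c) + E)/2 = 3 + (c + 2*E)/2 = 3 + (E + c/2) = 3 + E + c/2)
t(q) = -85
t(m(A(-4, -5), 11))/(-24963) = -85/(-24963) = -85*(-1/24963) = 85/24963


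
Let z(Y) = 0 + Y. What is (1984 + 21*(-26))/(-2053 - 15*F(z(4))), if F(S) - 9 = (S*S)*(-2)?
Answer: -719/854 ≈ -0.84192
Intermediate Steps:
z(Y) = Y
F(S) = 9 - 2*S**2 (F(S) = 9 + (S*S)*(-2) = 9 + S**2*(-2) = 9 - 2*S**2)
(1984 + 21*(-26))/(-2053 - 15*F(z(4))) = (1984 + 21*(-26))/(-2053 - 15*(9 - 2*4**2)) = (1984 - 546)/(-2053 - 15*(9 - 2*16)) = 1438/(-2053 - 15*(9 - 32)) = 1438/(-2053 - 15*(-23)) = 1438/(-2053 + 345) = 1438/(-1708) = 1438*(-1/1708) = -719/854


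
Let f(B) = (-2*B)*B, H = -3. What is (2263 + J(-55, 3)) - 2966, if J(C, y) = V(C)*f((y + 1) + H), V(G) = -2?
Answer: -699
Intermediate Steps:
f(B) = -2*B**2
J(C, y) = 4*(-2 + y)**2 (J(C, y) = -(-4)*((y + 1) - 3)**2 = -(-4)*((1 + y) - 3)**2 = -(-4)*(-2 + y)**2 = 4*(-2 + y)**2)
(2263 + J(-55, 3)) - 2966 = (2263 + 4*(-2 + 3)**2) - 2966 = (2263 + 4*1**2) - 2966 = (2263 + 4*1) - 2966 = (2263 + 4) - 2966 = 2267 - 2966 = -699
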